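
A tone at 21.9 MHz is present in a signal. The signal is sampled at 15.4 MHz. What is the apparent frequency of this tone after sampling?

21.9 MHz mod fs = 6.5 MHz.
6.5 MHz ≤ fs/2 = 7.7 MHz, appears at 6.5 MHz.

6.5 MHz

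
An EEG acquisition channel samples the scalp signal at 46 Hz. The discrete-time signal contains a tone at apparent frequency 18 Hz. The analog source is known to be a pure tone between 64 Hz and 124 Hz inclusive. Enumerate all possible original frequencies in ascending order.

64 Hz, 74 Hz, 110 Hz, 120 Hz

Frequencies that alias to 18 Hz are k·fs ± 18 Hz for integer k ≥ 0.
k=0: 18 Hz.
k=1: 28 Hz, 64 Hz.
k=2: 74 Hz, 110 Hz.
k=3: 120 Hz, 156 Hz.
k=4: 166 Hz, 202 Hz.
Within [64 Hz, 124 Hz]: 64 Hz, 74 Hz, 110 Hz, 120 Hz.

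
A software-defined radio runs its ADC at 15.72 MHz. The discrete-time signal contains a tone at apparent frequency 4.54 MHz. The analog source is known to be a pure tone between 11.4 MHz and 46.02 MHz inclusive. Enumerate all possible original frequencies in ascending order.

Frequencies that alias to 4.54 MHz are k·fs ± 4.54 MHz for integer k ≥ 0.
k=0: 4.54 MHz.
k=1: 11.18 MHz, 20.26 MHz.
k=2: 26.9 MHz, 35.98 MHz.
k=3: 42.62 MHz, 51.7 MHz.
k=4: 58.34 MHz, 67.42 MHz.
Within [11.4 MHz, 46.02 MHz]: 20.26 MHz, 26.9 MHz, 35.98 MHz, 42.62 MHz.

20.26 MHz, 26.9 MHz, 35.98 MHz, 42.62 MHz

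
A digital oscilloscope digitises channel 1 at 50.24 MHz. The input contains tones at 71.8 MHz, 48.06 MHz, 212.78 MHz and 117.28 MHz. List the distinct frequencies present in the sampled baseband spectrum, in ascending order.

fs/2 = 25.12 MHz.
71.8 MHz mod fs = 21.56 MHz.
21.56 MHz ≤ fs/2 = 25.12 MHz, appears at 21.56 MHz.
48.06 MHz > fs/2 = 25.12 MHz, folds to fs − 48.06 MHz = 2.18 MHz.
212.78 MHz mod fs = 11.82 MHz.
11.82 MHz ≤ fs/2 = 25.12 MHz, appears at 11.82 MHz.
117.28 MHz mod fs = 16.8 MHz.
16.8 MHz ≤ fs/2 = 25.12 MHz, appears at 16.8 MHz.
Distinct values: {2.18 MHz, 11.82 MHz, 16.8 MHz, 21.56 MHz}.

2.18 MHz, 11.82 MHz, 16.8 MHz, 21.56 MHz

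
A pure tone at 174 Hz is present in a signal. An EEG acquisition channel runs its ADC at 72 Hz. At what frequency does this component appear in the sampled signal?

30 Hz

174 Hz mod fs = 30 Hz.
30 Hz ≤ fs/2 = 36 Hz, appears at 30 Hz.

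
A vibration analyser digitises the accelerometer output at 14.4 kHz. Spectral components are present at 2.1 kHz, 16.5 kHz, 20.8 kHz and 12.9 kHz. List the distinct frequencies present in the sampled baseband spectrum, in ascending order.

fs/2 = 7.2 kHz.
2.1 kHz ≤ fs/2 = 7.2 kHz, passes unchanged.
16.5 kHz mod fs = 2.1 kHz.
2.1 kHz ≤ fs/2 = 7.2 kHz, appears at 2.1 kHz.
20.8 kHz mod fs = 6.4 kHz.
6.4 kHz ≤ fs/2 = 7.2 kHz, appears at 6.4 kHz.
12.9 kHz > fs/2 = 7.2 kHz, folds to fs − 12.9 kHz = 1.5 kHz.
Distinct values: {1.5 kHz, 2.1 kHz, 6.4 kHz}.

1.5 kHz, 2.1 kHz, 6.4 kHz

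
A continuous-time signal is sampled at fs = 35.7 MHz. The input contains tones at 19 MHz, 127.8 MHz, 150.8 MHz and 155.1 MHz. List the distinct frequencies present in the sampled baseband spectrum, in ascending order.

fs/2 = 17.85 MHz.
19 MHz > fs/2 = 17.85 MHz, folds to fs − 19 MHz = 16.7 MHz.
127.8 MHz mod fs = 20.7 MHz.
20.7 MHz > fs/2 = 17.85 MHz, folds to fs − 20.7 MHz = 15 MHz.
150.8 MHz mod fs = 8 MHz.
8 MHz ≤ fs/2 = 17.85 MHz, appears at 8 MHz.
155.1 MHz mod fs = 12.3 MHz.
12.3 MHz ≤ fs/2 = 17.85 MHz, appears at 12.3 MHz.
Distinct values: {8 MHz, 12.3 MHz, 15 MHz, 16.7 MHz}.

8 MHz, 12.3 MHz, 15 MHz, 16.7 MHz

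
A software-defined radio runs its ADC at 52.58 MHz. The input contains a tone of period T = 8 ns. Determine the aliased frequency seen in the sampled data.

T = 8 ns → f = 1/T = 125 MHz.
125 MHz mod fs = 19.84 MHz.
19.84 MHz ≤ fs/2 = 26.29 MHz, appears at 19.84 MHz.

19.84 MHz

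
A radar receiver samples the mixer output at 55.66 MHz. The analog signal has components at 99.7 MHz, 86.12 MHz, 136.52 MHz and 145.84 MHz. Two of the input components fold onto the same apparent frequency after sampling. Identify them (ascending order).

fs/2 = 27.83 MHz.
99.7 MHz mod fs = 44.04 MHz.
44.04 MHz > fs/2 = 27.83 MHz, folds to fs − 44.04 MHz = 11.62 MHz.
86.12 MHz mod fs = 30.46 MHz.
30.46 MHz > fs/2 = 27.83 MHz, folds to fs − 30.46 MHz = 25.2 MHz.
136.52 MHz mod fs = 25.2 MHz.
25.2 MHz ≤ fs/2 = 27.83 MHz, appears at 25.2 MHz.
145.84 MHz mod fs = 34.52 MHz.
34.52 MHz > fs/2 = 27.83 MHz, folds to fs − 34.52 MHz = 21.14 MHz.
86.12 MHz and 136.52 MHz both map to 25.2 MHz.

86.12 MHz, 136.52 MHz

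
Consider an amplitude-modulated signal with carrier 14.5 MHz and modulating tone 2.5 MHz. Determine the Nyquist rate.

34 MHz

AM sidebands sit at fc ± fm = 12 MHz and 17 MHz.
Highest-frequency component: 17 MHz.
Nyquist rate = 2 × 17 MHz = 34 MHz.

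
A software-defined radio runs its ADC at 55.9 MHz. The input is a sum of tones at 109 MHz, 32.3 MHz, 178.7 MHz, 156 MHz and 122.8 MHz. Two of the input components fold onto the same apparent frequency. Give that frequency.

fs/2 = 27.95 MHz.
109 MHz mod fs = 53.1 MHz.
53.1 MHz > fs/2 = 27.95 MHz, folds to fs − 53.1 MHz = 2.8 MHz.
32.3 MHz > fs/2 = 27.95 MHz, folds to fs − 32.3 MHz = 23.6 MHz.
178.7 MHz mod fs = 11 MHz.
11 MHz ≤ fs/2 = 27.95 MHz, appears at 11 MHz.
156 MHz mod fs = 44.2 MHz.
44.2 MHz > fs/2 = 27.95 MHz, folds to fs − 44.2 MHz = 11.7 MHz.
122.8 MHz mod fs = 11 MHz.
11 MHz ≤ fs/2 = 27.95 MHz, appears at 11 MHz.
122.8 MHz and 178.7 MHz both map to 11 MHz.

11 MHz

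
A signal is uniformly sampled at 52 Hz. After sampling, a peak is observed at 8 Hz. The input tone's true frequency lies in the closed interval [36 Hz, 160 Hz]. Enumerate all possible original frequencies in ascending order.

44 Hz, 60 Hz, 96 Hz, 112 Hz, 148 Hz

Frequencies that alias to 8 Hz are k·fs ± 8 Hz for integer k ≥ 0.
k=0: 8 Hz.
k=1: 44 Hz, 60 Hz.
k=2: 96 Hz, 112 Hz.
k=3: 148 Hz, 164 Hz.
k=4: 200 Hz, 216 Hz.
Within [36 Hz, 160 Hz]: 44 Hz, 60 Hz, 96 Hz, 112 Hz, 148 Hz.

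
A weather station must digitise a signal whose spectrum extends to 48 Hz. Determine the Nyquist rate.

Nyquist rate = 2 × 48 Hz = 96 Hz.

96 Hz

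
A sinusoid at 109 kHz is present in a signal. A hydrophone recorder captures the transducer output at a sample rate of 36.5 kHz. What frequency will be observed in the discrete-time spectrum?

0.5 kHz

109 kHz mod fs = 36 kHz.
36 kHz > fs/2 = 18.25 kHz, folds to fs − 36 kHz = 0.5 kHz.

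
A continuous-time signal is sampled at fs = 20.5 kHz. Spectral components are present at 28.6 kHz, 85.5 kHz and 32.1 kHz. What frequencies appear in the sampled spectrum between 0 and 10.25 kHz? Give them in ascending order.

3.5 kHz, 8.1 kHz, 8.9 kHz

fs/2 = 10.25 kHz.
28.6 kHz mod fs = 8.1 kHz.
8.1 kHz ≤ fs/2 = 10.25 kHz, appears at 8.1 kHz.
85.5 kHz mod fs = 3.5 kHz.
3.5 kHz ≤ fs/2 = 10.25 kHz, appears at 3.5 kHz.
32.1 kHz mod fs = 11.6 kHz.
11.6 kHz > fs/2 = 10.25 kHz, folds to fs − 11.6 kHz = 8.9 kHz.
Distinct values: {3.5 kHz, 8.1 kHz, 8.9 kHz}.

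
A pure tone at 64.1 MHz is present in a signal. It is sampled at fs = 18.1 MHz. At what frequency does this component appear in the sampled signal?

8.3 MHz

64.1 MHz mod fs = 9.8 MHz.
9.8 MHz > fs/2 = 9.05 MHz, folds to fs − 9.8 MHz = 8.3 MHz.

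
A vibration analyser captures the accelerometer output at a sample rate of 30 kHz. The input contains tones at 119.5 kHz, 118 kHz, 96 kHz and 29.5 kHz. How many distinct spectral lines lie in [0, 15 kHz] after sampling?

3

fs/2 = 15 kHz.
119.5 kHz mod fs = 29.5 kHz.
29.5 kHz > fs/2 = 15 kHz, folds to fs − 29.5 kHz = 0.5 kHz.
118 kHz mod fs = 28 kHz.
28 kHz > fs/2 = 15 kHz, folds to fs − 28 kHz = 2 kHz.
96 kHz mod fs = 6 kHz.
6 kHz ≤ fs/2 = 15 kHz, appears at 6 kHz.
29.5 kHz > fs/2 = 15 kHz, folds to fs − 29.5 kHz = 0.5 kHz.
Distinct values: {0.5 kHz, 2 kHz, 6 kHz} → 3.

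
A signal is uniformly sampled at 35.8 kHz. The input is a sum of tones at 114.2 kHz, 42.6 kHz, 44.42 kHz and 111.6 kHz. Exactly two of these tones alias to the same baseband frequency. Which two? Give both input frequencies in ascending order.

42.6 kHz, 114.2 kHz

fs/2 = 17.9 kHz.
114.2 kHz mod fs = 6.8 kHz.
6.8 kHz ≤ fs/2 = 17.9 kHz, appears at 6.8 kHz.
42.6 kHz mod fs = 6.8 kHz.
6.8 kHz ≤ fs/2 = 17.9 kHz, appears at 6.8 kHz.
44.42 kHz mod fs = 8.62 kHz.
8.62 kHz ≤ fs/2 = 17.9 kHz, appears at 8.62 kHz.
111.6 kHz mod fs = 4.2 kHz.
4.2 kHz ≤ fs/2 = 17.9 kHz, appears at 4.2 kHz.
42.6 kHz and 114.2 kHz both map to 6.8 kHz.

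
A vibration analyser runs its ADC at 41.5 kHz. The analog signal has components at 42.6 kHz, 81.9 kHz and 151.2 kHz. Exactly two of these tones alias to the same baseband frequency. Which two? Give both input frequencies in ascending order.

42.6 kHz, 81.9 kHz

fs/2 = 20.75 kHz.
42.6 kHz mod fs = 1.1 kHz.
1.1 kHz ≤ fs/2 = 20.75 kHz, appears at 1.1 kHz.
81.9 kHz mod fs = 40.4 kHz.
40.4 kHz > fs/2 = 20.75 kHz, folds to fs − 40.4 kHz = 1.1 kHz.
151.2 kHz mod fs = 26.7 kHz.
26.7 kHz > fs/2 = 20.75 kHz, folds to fs − 26.7 kHz = 14.8 kHz.
42.6 kHz and 81.9 kHz both map to 1.1 kHz.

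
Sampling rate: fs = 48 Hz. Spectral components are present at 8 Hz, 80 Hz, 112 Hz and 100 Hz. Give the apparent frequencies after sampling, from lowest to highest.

fs/2 = 24 Hz.
8 Hz ≤ fs/2 = 24 Hz, passes unchanged.
80 Hz mod fs = 32 Hz.
32 Hz > fs/2 = 24 Hz, folds to fs − 32 Hz = 16 Hz.
112 Hz mod fs = 16 Hz.
16 Hz ≤ fs/2 = 24 Hz, appears at 16 Hz.
100 Hz mod fs = 4 Hz.
4 Hz ≤ fs/2 = 24 Hz, appears at 4 Hz.
Distinct values: {4 Hz, 8 Hz, 16 Hz}.

4 Hz, 8 Hz, 16 Hz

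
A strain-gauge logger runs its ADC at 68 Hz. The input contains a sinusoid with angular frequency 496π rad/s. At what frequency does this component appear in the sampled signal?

24 Hz

ω = 496π rad/s → f = ω/(2π) = 248 Hz.
248 Hz mod fs = 44 Hz.
44 Hz > fs/2 = 34 Hz, folds to fs − 44 Hz = 24 Hz.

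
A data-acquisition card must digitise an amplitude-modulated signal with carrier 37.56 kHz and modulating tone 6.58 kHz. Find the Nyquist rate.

AM sidebands sit at fc ± fm = 30.98 kHz and 44.14 kHz.
Highest-frequency component: 44.14 kHz.
Nyquist rate = 2 × 44.14 kHz = 88.28 kHz.

88.28 kHz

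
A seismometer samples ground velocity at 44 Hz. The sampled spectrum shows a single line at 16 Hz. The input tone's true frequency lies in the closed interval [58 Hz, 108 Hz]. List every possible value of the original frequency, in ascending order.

60 Hz, 72 Hz, 104 Hz

Frequencies that alias to 16 Hz are k·fs ± 16 Hz for integer k ≥ 0.
k=0: 16 Hz.
k=1: 28 Hz, 60 Hz.
k=2: 72 Hz, 104 Hz.
k=3: 116 Hz, 148 Hz.
Within [58 Hz, 108 Hz]: 60 Hz, 72 Hz, 104 Hz.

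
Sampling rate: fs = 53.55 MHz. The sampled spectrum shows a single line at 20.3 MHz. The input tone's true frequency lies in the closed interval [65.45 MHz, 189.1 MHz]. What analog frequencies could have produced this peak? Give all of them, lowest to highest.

Frequencies that alias to 20.3 MHz are k·fs ± 20.3 MHz for integer k ≥ 0.
k=0: 20.3 MHz.
k=1: 33.25 MHz, 73.85 MHz.
k=2: 86.8 MHz, 127.4 MHz.
k=3: 140.35 MHz, 180.95 MHz.
k=4: 193.9 MHz, 234.5 MHz.
Within [65.45 MHz, 189.1 MHz]: 73.85 MHz, 86.8 MHz, 127.4 MHz, 140.35 MHz, 180.95 MHz.

73.85 MHz, 86.8 MHz, 127.4 MHz, 140.35 MHz, 180.95 MHz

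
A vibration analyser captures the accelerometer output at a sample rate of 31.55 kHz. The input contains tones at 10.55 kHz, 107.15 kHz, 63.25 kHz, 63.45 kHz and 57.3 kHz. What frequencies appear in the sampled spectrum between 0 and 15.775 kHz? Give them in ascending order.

0.15 kHz, 0.35 kHz, 5.8 kHz, 10.55 kHz, 12.5 kHz

fs/2 = 15.775 kHz.
10.55 kHz ≤ fs/2 = 15.775 kHz, passes unchanged.
107.15 kHz mod fs = 12.5 kHz.
12.5 kHz ≤ fs/2 = 15.775 kHz, appears at 12.5 kHz.
63.25 kHz mod fs = 0.15 kHz.
0.15 kHz ≤ fs/2 = 15.775 kHz, appears at 0.15 kHz.
63.45 kHz mod fs = 0.35 kHz.
0.35 kHz ≤ fs/2 = 15.775 kHz, appears at 0.35 kHz.
57.3 kHz mod fs = 25.75 kHz.
25.75 kHz > fs/2 = 15.775 kHz, folds to fs − 25.75 kHz = 5.8 kHz.
Distinct values: {0.15 kHz, 0.35 kHz, 5.8 kHz, 10.55 kHz, 12.5 kHz}.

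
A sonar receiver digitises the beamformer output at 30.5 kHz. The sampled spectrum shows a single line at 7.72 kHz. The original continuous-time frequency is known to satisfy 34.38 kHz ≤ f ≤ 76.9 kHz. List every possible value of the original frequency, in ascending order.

Frequencies that alias to 7.72 kHz are k·fs ± 7.72 kHz for integer k ≥ 0.
k=0: 7.72 kHz.
k=1: 22.78 kHz, 38.22 kHz.
k=2: 53.28 kHz, 68.72 kHz.
k=3: 83.78 kHz, 99.22 kHz.
Within [34.38 kHz, 76.9 kHz]: 38.22 kHz, 53.28 kHz, 68.72 kHz.

38.22 kHz, 53.28 kHz, 68.72 kHz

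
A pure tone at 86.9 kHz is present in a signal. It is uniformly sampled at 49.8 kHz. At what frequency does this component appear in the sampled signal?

12.7 kHz

86.9 kHz mod fs = 37.1 kHz.
37.1 kHz > fs/2 = 24.9 kHz, folds to fs − 37.1 kHz = 12.7 kHz.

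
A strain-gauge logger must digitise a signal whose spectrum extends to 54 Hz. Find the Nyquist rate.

Nyquist rate = 2 × 54 Hz = 108 Hz.

108 Hz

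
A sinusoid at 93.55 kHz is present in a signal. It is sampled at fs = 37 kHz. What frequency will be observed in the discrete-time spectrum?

93.55 kHz mod fs = 19.55 kHz.
19.55 kHz > fs/2 = 18.5 kHz, folds to fs − 19.55 kHz = 17.45 kHz.

17.45 kHz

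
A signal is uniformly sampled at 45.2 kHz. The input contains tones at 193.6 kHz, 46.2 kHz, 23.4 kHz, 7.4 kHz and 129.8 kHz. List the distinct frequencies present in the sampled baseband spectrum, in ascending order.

1 kHz, 5.8 kHz, 7.4 kHz, 12.8 kHz, 21.8 kHz

fs/2 = 22.6 kHz.
193.6 kHz mod fs = 12.8 kHz.
12.8 kHz ≤ fs/2 = 22.6 kHz, appears at 12.8 kHz.
46.2 kHz mod fs = 1 kHz.
1 kHz ≤ fs/2 = 22.6 kHz, appears at 1 kHz.
23.4 kHz > fs/2 = 22.6 kHz, folds to fs − 23.4 kHz = 21.8 kHz.
7.4 kHz ≤ fs/2 = 22.6 kHz, passes unchanged.
129.8 kHz mod fs = 39.4 kHz.
39.4 kHz > fs/2 = 22.6 kHz, folds to fs − 39.4 kHz = 5.8 kHz.
Distinct values: {1 kHz, 5.8 kHz, 7.4 kHz, 12.8 kHz, 21.8 kHz}.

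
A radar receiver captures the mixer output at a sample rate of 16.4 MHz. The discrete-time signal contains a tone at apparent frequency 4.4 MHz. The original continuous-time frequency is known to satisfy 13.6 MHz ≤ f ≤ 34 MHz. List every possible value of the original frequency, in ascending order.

Frequencies that alias to 4.4 MHz are k·fs ± 4.4 MHz for integer k ≥ 0.
k=0: 4.4 MHz.
k=1: 12 MHz, 20.8 MHz.
k=2: 28.4 MHz, 37.2 MHz.
k=3: 44.8 MHz, 53.6 MHz.
Within [13.6 MHz, 34 MHz]: 20.8 MHz, 28.4 MHz.

20.8 MHz, 28.4 MHz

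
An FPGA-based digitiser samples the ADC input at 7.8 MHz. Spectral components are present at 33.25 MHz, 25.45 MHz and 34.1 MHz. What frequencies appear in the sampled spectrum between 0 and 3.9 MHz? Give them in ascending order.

fs/2 = 3.9 MHz.
33.25 MHz mod fs = 2.05 MHz.
2.05 MHz ≤ fs/2 = 3.9 MHz, appears at 2.05 MHz.
25.45 MHz mod fs = 2.05 MHz.
2.05 MHz ≤ fs/2 = 3.9 MHz, appears at 2.05 MHz.
34.1 MHz mod fs = 2.9 MHz.
2.9 MHz ≤ fs/2 = 3.9 MHz, appears at 2.9 MHz.
Distinct values: {2.05 MHz, 2.9 MHz}.

2.05 MHz, 2.9 MHz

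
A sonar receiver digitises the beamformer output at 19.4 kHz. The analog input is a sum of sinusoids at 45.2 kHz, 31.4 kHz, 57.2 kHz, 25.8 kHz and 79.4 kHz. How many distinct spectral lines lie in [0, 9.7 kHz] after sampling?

4

fs/2 = 9.7 kHz.
45.2 kHz mod fs = 6.4 kHz.
6.4 kHz ≤ fs/2 = 9.7 kHz, appears at 6.4 kHz.
31.4 kHz mod fs = 12 kHz.
12 kHz > fs/2 = 9.7 kHz, folds to fs − 12 kHz = 7.4 kHz.
57.2 kHz mod fs = 18.4 kHz.
18.4 kHz > fs/2 = 9.7 kHz, folds to fs − 18.4 kHz = 1 kHz.
25.8 kHz mod fs = 6.4 kHz.
6.4 kHz ≤ fs/2 = 9.7 kHz, appears at 6.4 kHz.
79.4 kHz mod fs = 1.8 kHz.
1.8 kHz ≤ fs/2 = 9.7 kHz, appears at 1.8 kHz.
Distinct values: {1 kHz, 1.8 kHz, 6.4 kHz, 7.4 kHz} → 4.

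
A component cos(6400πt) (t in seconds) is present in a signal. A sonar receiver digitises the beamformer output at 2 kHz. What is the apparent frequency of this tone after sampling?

ω = 6400π rad/s → f = ω/(2π) = 3200 Hz = 3.2 kHz.
3.2 kHz mod fs = 1.2 kHz.
1.2 kHz > fs/2 = 1 kHz, folds to fs − 1.2 kHz = 0.8 kHz.

0.8 kHz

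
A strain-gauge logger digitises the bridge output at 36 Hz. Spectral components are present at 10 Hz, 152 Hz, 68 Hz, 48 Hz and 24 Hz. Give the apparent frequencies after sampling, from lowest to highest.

4 Hz, 8 Hz, 10 Hz, 12 Hz

fs/2 = 18 Hz.
10 Hz ≤ fs/2 = 18 Hz, passes unchanged.
152 Hz mod fs = 8 Hz.
8 Hz ≤ fs/2 = 18 Hz, appears at 8 Hz.
68 Hz mod fs = 32 Hz.
32 Hz > fs/2 = 18 Hz, folds to fs − 32 Hz = 4 Hz.
48 Hz mod fs = 12 Hz.
12 Hz ≤ fs/2 = 18 Hz, appears at 12 Hz.
24 Hz > fs/2 = 18 Hz, folds to fs − 24 Hz = 12 Hz.
Distinct values: {4 Hz, 8 Hz, 10 Hz, 12 Hz}.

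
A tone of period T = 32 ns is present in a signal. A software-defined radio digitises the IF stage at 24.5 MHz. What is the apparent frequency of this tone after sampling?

T = 32 ns → f = 1/T = 31.25 MHz.
31.25 MHz mod fs = 6.75 MHz.
6.75 MHz ≤ fs/2 = 12.25 MHz, appears at 6.75 MHz.

6.75 MHz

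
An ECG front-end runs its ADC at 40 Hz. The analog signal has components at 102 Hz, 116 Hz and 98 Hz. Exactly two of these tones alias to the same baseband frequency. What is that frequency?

18 Hz

fs/2 = 20 Hz.
102 Hz mod fs = 22 Hz.
22 Hz > fs/2 = 20 Hz, folds to fs − 22 Hz = 18 Hz.
116 Hz mod fs = 36 Hz.
36 Hz > fs/2 = 20 Hz, folds to fs − 36 Hz = 4 Hz.
98 Hz mod fs = 18 Hz.
18 Hz ≤ fs/2 = 20 Hz, appears at 18 Hz.
98 Hz and 102 Hz both map to 18 Hz.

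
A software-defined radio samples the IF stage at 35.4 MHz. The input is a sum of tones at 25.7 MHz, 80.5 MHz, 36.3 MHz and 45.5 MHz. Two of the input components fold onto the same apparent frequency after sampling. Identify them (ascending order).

fs/2 = 17.7 MHz.
25.7 MHz > fs/2 = 17.7 MHz, folds to fs − 25.7 MHz = 9.7 MHz.
80.5 MHz mod fs = 9.7 MHz.
9.7 MHz ≤ fs/2 = 17.7 MHz, appears at 9.7 MHz.
36.3 MHz mod fs = 0.9 MHz.
0.9 MHz ≤ fs/2 = 17.7 MHz, appears at 0.9 MHz.
45.5 MHz mod fs = 10.1 MHz.
10.1 MHz ≤ fs/2 = 17.7 MHz, appears at 10.1 MHz.
25.7 MHz and 80.5 MHz both map to 9.7 MHz.

25.7 MHz, 80.5 MHz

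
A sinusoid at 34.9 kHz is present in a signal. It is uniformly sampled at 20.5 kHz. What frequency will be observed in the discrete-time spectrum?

6.1 kHz

34.9 kHz mod fs = 14.4 kHz.
14.4 kHz > fs/2 = 10.25 kHz, folds to fs − 14.4 kHz = 6.1 kHz.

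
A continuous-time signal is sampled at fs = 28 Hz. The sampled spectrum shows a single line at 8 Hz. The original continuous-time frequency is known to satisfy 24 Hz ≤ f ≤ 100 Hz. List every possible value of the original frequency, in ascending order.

36 Hz, 48 Hz, 64 Hz, 76 Hz, 92 Hz

Frequencies that alias to 8 Hz are k·fs ± 8 Hz for integer k ≥ 0.
k=0: 8 Hz.
k=1: 20 Hz, 36 Hz.
k=2: 48 Hz, 64 Hz.
k=3: 76 Hz, 92 Hz.
k=4: 104 Hz, 120 Hz.
Within [24 Hz, 100 Hz]: 36 Hz, 48 Hz, 64 Hz, 76 Hz, 92 Hz.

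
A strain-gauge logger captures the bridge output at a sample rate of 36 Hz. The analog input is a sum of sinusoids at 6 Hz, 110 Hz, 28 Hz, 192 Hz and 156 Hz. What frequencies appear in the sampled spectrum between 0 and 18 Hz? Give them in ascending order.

2 Hz, 6 Hz, 8 Hz, 12 Hz

fs/2 = 18 Hz.
6 Hz ≤ fs/2 = 18 Hz, passes unchanged.
110 Hz mod fs = 2 Hz.
2 Hz ≤ fs/2 = 18 Hz, appears at 2 Hz.
28 Hz > fs/2 = 18 Hz, folds to fs − 28 Hz = 8 Hz.
192 Hz mod fs = 12 Hz.
12 Hz ≤ fs/2 = 18 Hz, appears at 12 Hz.
156 Hz mod fs = 12 Hz.
12 Hz ≤ fs/2 = 18 Hz, appears at 12 Hz.
Distinct values: {2 Hz, 6 Hz, 8 Hz, 12 Hz}.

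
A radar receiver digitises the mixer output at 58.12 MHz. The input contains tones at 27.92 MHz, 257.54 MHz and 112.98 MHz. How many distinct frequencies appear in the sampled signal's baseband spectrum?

3

fs/2 = 29.06 MHz.
27.92 MHz ≤ fs/2 = 29.06 MHz, passes unchanged.
257.54 MHz mod fs = 25.06 MHz.
25.06 MHz ≤ fs/2 = 29.06 MHz, appears at 25.06 MHz.
112.98 MHz mod fs = 54.86 MHz.
54.86 MHz > fs/2 = 29.06 MHz, folds to fs − 54.86 MHz = 3.26 MHz.
Distinct values: {3.26 MHz, 25.06 MHz, 27.92 MHz} → 3.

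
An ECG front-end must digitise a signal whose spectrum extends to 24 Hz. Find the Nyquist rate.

48 Hz

Nyquist rate = 2 × 24 Hz = 48 Hz.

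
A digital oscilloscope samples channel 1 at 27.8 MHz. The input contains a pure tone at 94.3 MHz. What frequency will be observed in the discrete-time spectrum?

10.9 MHz

94.3 MHz mod fs = 10.9 MHz.
10.9 MHz ≤ fs/2 = 13.9 MHz, appears at 10.9 MHz.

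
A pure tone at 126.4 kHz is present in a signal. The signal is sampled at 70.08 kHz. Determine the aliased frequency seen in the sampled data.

13.76 kHz

126.4 kHz mod fs = 56.32 kHz.
56.32 kHz > fs/2 = 35.04 kHz, folds to fs − 56.32 kHz = 13.76 kHz.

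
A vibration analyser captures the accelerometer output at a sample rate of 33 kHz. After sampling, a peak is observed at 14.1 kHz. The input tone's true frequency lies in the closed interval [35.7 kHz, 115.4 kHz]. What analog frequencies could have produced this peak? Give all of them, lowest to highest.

Frequencies that alias to 14.1 kHz are k·fs ± 14.1 kHz for integer k ≥ 0.
k=0: 14.1 kHz.
k=1: 18.9 kHz, 47.1 kHz.
k=2: 51.9 kHz, 80.1 kHz.
k=3: 84.9 kHz, 113.1 kHz.
k=4: 117.9 kHz, 146.1 kHz.
Within [35.7 kHz, 115.4 kHz]: 47.1 kHz, 51.9 kHz, 80.1 kHz, 84.9 kHz, 113.1 kHz.

47.1 kHz, 51.9 kHz, 80.1 kHz, 84.9 kHz, 113.1 kHz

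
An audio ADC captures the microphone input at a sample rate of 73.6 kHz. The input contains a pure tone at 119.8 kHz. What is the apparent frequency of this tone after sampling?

119.8 kHz mod fs = 46.2 kHz.
46.2 kHz > fs/2 = 36.8 kHz, folds to fs − 46.2 kHz = 27.4 kHz.

27.4 kHz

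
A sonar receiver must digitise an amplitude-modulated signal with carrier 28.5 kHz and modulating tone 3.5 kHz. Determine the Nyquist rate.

64 kHz

AM sidebands sit at fc ± fm = 25 kHz and 32 kHz.
Highest-frequency component: 32 kHz.
Nyquist rate = 2 × 32 kHz = 64 kHz.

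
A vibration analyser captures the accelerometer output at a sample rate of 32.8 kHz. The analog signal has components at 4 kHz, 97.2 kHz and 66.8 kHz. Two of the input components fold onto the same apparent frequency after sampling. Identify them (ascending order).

66.8 kHz, 97.2 kHz

fs/2 = 16.4 kHz.
4 kHz ≤ fs/2 = 16.4 kHz, passes unchanged.
97.2 kHz mod fs = 31.6 kHz.
31.6 kHz > fs/2 = 16.4 kHz, folds to fs − 31.6 kHz = 1.2 kHz.
66.8 kHz mod fs = 1.2 kHz.
1.2 kHz ≤ fs/2 = 16.4 kHz, appears at 1.2 kHz.
66.8 kHz and 97.2 kHz both map to 1.2 kHz.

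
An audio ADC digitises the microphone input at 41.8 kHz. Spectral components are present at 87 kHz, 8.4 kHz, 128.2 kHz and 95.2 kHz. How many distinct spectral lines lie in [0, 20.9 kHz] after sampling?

fs/2 = 20.9 kHz.
87 kHz mod fs = 3.4 kHz.
3.4 kHz ≤ fs/2 = 20.9 kHz, appears at 3.4 kHz.
8.4 kHz ≤ fs/2 = 20.9 kHz, passes unchanged.
128.2 kHz mod fs = 2.8 kHz.
2.8 kHz ≤ fs/2 = 20.9 kHz, appears at 2.8 kHz.
95.2 kHz mod fs = 11.6 kHz.
11.6 kHz ≤ fs/2 = 20.9 kHz, appears at 11.6 kHz.
Distinct values: {2.8 kHz, 3.4 kHz, 8.4 kHz, 11.6 kHz} → 4.

4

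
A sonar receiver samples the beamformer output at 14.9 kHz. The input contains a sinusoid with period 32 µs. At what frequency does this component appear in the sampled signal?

1.45 kHz

T = 32 µs → f = 1/T = 31.25 kHz.
31.25 kHz mod fs = 1.45 kHz.
1.45 kHz ≤ fs/2 = 7.45 kHz, appears at 1.45 kHz.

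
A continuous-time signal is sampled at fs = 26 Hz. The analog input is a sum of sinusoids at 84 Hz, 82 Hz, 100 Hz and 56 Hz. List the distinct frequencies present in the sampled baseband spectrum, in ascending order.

4 Hz, 6 Hz

fs/2 = 13 Hz.
84 Hz mod fs = 6 Hz.
6 Hz ≤ fs/2 = 13 Hz, appears at 6 Hz.
82 Hz mod fs = 4 Hz.
4 Hz ≤ fs/2 = 13 Hz, appears at 4 Hz.
100 Hz mod fs = 22 Hz.
22 Hz > fs/2 = 13 Hz, folds to fs − 22 Hz = 4 Hz.
56 Hz mod fs = 4 Hz.
4 Hz ≤ fs/2 = 13 Hz, appears at 4 Hz.
Distinct values: {4 Hz, 6 Hz}.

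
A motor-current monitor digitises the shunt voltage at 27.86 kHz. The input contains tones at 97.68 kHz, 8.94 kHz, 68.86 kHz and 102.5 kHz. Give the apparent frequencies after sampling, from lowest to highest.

8.94 kHz, 13.14 kHz, 13.76 kHz

fs/2 = 13.93 kHz.
97.68 kHz mod fs = 14.1 kHz.
14.1 kHz > fs/2 = 13.93 kHz, folds to fs − 14.1 kHz = 13.76 kHz.
8.94 kHz ≤ fs/2 = 13.93 kHz, passes unchanged.
68.86 kHz mod fs = 13.14 kHz.
13.14 kHz ≤ fs/2 = 13.93 kHz, appears at 13.14 kHz.
102.5 kHz mod fs = 18.92 kHz.
18.92 kHz > fs/2 = 13.93 kHz, folds to fs − 18.92 kHz = 8.94 kHz.
Distinct values: {8.94 kHz, 13.14 kHz, 13.76 kHz}.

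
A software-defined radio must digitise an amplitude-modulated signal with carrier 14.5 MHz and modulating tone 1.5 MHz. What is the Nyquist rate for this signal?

AM sidebands sit at fc ± fm = 13 MHz and 16 MHz.
Highest-frequency component: 16 MHz.
Nyquist rate = 2 × 16 MHz = 32 MHz.

32 MHz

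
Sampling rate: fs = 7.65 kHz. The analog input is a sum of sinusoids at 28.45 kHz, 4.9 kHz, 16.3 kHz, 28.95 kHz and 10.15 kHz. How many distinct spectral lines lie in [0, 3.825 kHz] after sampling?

5

fs/2 = 3.825 kHz.
28.45 kHz mod fs = 5.5 kHz.
5.5 kHz > fs/2 = 3.825 kHz, folds to fs − 5.5 kHz = 2.15 kHz.
4.9 kHz > fs/2 = 3.825 kHz, folds to fs − 4.9 kHz = 2.75 kHz.
16.3 kHz mod fs = 1 kHz.
1 kHz ≤ fs/2 = 3.825 kHz, appears at 1 kHz.
28.95 kHz mod fs = 6 kHz.
6 kHz > fs/2 = 3.825 kHz, folds to fs − 6 kHz = 1.65 kHz.
10.15 kHz mod fs = 2.5 kHz.
2.5 kHz ≤ fs/2 = 3.825 kHz, appears at 2.5 kHz.
Distinct values: {1 kHz, 1.65 kHz, 2.15 kHz, 2.5 kHz, 2.75 kHz} → 5.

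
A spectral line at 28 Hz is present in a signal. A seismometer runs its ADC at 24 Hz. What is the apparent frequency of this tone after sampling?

28 Hz mod fs = 4 Hz.
4 Hz ≤ fs/2 = 12 Hz, appears at 4 Hz.

4 Hz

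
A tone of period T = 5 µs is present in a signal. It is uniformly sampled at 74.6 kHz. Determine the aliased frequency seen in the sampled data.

T = 5 µs → f = 1/T = 200 kHz.
200 kHz mod fs = 50.8 kHz.
50.8 kHz > fs/2 = 37.3 kHz, folds to fs − 50.8 kHz = 23.8 kHz.

23.8 kHz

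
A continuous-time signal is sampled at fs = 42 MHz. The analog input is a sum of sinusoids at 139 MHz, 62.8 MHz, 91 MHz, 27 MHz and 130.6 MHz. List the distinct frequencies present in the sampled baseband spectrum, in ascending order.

fs/2 = 21 MHz.
139 MHz mod fs = 13 MHz.
13 MHz ≤ fs/2 = 21 MHz, appears at 13 MHz.
62.8 MHz mod fs = 20.8 MHz.
20.8 MHz ≤ fs/2 = 21 MHz, appears at 20.8 MHz.
91 MHz mod fs = 7 MHz.
7 MHz ≤ fs/2 = 21 MHz, appears at 7 MHz.
27 MHz > fs/2 = 21 MHz, folds to fs − 27 MHz = 15 MHz.
130.6 MHz mod fs = 4.6 MHz.
4.6 MHz ≤ fs/2 = 21 MHz, appears at 4.6 MHz.
Distinct values: {4.6 MHz, 7 MHz, 13 MHz, 15 MHz, 20.8 MHz}.

4.6 MHz, 7 MHz, 13 MHz, 15 MHz, 20.8 MHz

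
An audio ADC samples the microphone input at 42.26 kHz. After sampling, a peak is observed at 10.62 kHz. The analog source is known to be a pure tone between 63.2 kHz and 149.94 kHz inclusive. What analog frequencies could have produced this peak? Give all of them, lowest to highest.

73.9 kHz, 95.14 kHz, 116.16 kHz, 137.4 kHz

Frequencies that alias to 10.62 kHz are k·fs ± 10.62 kHz for integer k ≥ 0.
k=0: 10.62 kHz.
k=1: 31.64 kHz, 52.88 kHz.
k=2: 73.9 kHz, 95.14 kHz.
k=3: 116.16 kHz, 137.4 kHz.
k=4: 158.42 kHz, 179.66 kHz.
Within [63.2 kHz, 149.94 kHz]: 73.9 kHz, 95.14 kHz, 116.16 kHz, 137.4 kHz.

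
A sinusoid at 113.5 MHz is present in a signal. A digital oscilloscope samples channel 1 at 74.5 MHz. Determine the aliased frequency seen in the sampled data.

113.5 MHz mod fs = 39 MHz.
39 MHz > fs/2 = 37.25 MHz, folds to fs − 39 MHz = 35.5 MHz.

35.5 MHz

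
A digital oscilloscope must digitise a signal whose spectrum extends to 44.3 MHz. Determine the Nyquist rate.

88.6 MHz

Nyquist rate = 2 × 44.3 MHz = 88.6 MHz.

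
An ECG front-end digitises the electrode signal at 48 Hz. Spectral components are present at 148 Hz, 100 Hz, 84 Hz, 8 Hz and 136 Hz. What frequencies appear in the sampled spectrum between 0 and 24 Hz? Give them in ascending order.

fs/2 = 24 Hz.
148 Hz mod fs = 4 Hz.
4 Hz ≤ fs/2 = 24 Hz, appears at 4 Hz.
100 Hz mod fs = 4 Hz.
4 Hz ≤ fs/2 = 24 Hz, appears at 4 Hz.
84 Hz mod fs = 36 Hz.
36 Hz > fs/2 = 24 Hz, folds to fs − 36 Hz = 12 Hz.
8 Hz ≤ fs/2 = 24 Hz, passes unchanged.
136 Hz mod fs = 40 Hz.
40 Hz > fs/2 = 24 Hz, folds to fs − 40 Hz = 8 Hz.
Distinct values: {4 Hz, 8 Hz, 12 Hz}.

4 Hz, 8 Hz, 12 Hz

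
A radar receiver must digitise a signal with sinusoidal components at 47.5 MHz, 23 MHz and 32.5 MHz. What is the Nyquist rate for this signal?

Highest-frequency component: 47.5 MHz.
Nyquist rate = 2 × 47.5 MHz = 95 MHz.

95 MHz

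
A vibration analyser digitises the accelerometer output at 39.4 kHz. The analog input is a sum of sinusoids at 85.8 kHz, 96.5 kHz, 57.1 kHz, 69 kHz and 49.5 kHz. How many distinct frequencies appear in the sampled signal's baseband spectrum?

fs/2 = 19.7 kHz.
85.8 kHz mod fs = 7 kHz.
7 kHz ≤ fs/2 = 19.7 kHz, appears at 7 kHz.
96.5 kHz mod fs = 17.7 kHz.
17.7 kHz ≤ fs/2 = 19.7 kHz, appears at 17.7 kHz.
57.1 kHz mod fs = 17.7 kHz.
17.7 kHz ≤ fs/2 = 19.7 kHz, appears at 17.7 kHz.
69 kHz mod fs = 29.6 kHz.
29.6 kHz > fs/2 = 19.7 kHz, folds to fs − 29.6 kHz = 9.8 kHz.
49.5 kHz mod fs = 10.1 kHz.
10.1 kHz ≤ fs/2 = 19.7 kHz, appears at 10.1 kHz.
Distinct values: {7 kHz, 9.8 kHz, 10.1 kHz, 17.7 kHz} → 4.

4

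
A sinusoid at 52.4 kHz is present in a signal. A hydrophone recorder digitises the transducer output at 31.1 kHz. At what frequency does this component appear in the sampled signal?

9.8 kHz

52.4 kHz mod fs = 21.3 kHz.
21.3 kHz > fs/2 = 15.55 kHz, folds to fs − 21.3 kHz = 9.8 kHz.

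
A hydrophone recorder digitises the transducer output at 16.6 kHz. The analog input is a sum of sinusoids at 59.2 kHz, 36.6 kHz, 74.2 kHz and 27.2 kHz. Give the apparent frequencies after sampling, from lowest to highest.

3.4 kHz, 6 kHz, 7.2 kHz, 7.8 kHz

fs/2 = 8.3 kHz.
59.2 kHz mod fs = 9.4 kHz.
9.4 kHz > fs/2 = 8.3 kHz, folds to fs − 9.4 kHz = 7.2 kHz.
36.6 kHz mod fs = 3.4 kHz.
3.4 kHz ≤ fs/2 = 8.3 kHz, appears at 3.4 kHz.
74.2 kHz mod fs = 7.8 kHz.
7.8 kHz ≤ fs/2 = 8.3 kHz, appears at 7.8 kHz.
27.2 kHz mod fs = 10.6 kHz.
10.6 kHz > fs/2 = 8.3 kHz, folds to fs − 10.6 kHz = 6 kHz.
Distinct values: {3.4 kHz, 6 kHz, 7.2 kHz, 7.8 kHz}.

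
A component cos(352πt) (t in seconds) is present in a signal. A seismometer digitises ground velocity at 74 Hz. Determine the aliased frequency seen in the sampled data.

ω = 352π rad/s → f = ω/(2π) = 176 Hz.
176 Hz mod fs = 28 Hz.
28 Hz ≤ fs/2 = 37 Hz, appears at 28 Hz.

28 Hz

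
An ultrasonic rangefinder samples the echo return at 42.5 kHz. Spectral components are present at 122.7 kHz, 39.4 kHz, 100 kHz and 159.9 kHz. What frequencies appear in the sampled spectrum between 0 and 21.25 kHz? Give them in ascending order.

3.1 kHz, 4.8 kHz, 10.1 kHz, 15 kHz

fs/2 = 21.25 kHz.
122.7 kHz mod fs = 37.7 kHz.
37.7 kHz > fs/2 = 21.25 kHz, folds to fs − 37.7 kHz = 4.8 kHz.
39.4 kHz > fs/2 = 21.25 kHz, folds to fs − 39.4 kHz = 3.1 kHz.
100 kHz mod fs = 15 kHz.
15 kHz ≤ fs/2 = 21.25 kHz, appears at 15 kHz.
159.9 kHz mod fs = 32.4 kHz.
32.4 kHz > fs/2 = 21.25 kHz, folds to fs − 32.4 kHz = 10.1 kHz.
Distinct values: {3.1 kHz, 4.8 kHz, 10.1 kHz, 15 kHz}.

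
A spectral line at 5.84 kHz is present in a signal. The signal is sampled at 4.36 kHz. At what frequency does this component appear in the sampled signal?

5.84 kHz mod fs = 1.48 kHz.
1.48 kHz ≤ fs/2 = 2.18 kHz, appears at 1.48 kHz.

1.48 kHz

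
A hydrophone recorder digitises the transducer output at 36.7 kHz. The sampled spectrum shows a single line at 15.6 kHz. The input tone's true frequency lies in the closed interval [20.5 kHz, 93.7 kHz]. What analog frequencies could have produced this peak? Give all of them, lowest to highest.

Frequencies that alias to 15.6 kHz are k·fs ± 15.6 kHz for integer k ≥ 0.
k=0: 15.6 kHz.
k=1: 21.1 kHz, 52.3 kHz.
k=2: 57.8 kHz, 89 kHz.
k=3: 94.5 kHz, 125.7 kHz.
Within [20.5 kHz, 93.7 kHz]: 21.1 kHz, 52.3 kHz, 57.8 kHz, 89 kHz.

21.1 kHz, 52.3 kHz, 57.8 kHz, 89 kHz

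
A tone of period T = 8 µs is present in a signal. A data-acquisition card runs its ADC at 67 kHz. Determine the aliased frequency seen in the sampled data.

9 kHz

T = 8 µs → f = 1/T = 125 kHz.
125 kHz mod fs = 58 kHz.
58 kHz > fs/2 = 33.5 kHz, folds to fs − 58 kHz = 9 kHz.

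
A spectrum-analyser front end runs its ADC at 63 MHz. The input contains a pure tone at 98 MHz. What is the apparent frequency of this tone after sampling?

98 MHz mod fs = 35 MHz.
35 MHz > fs/2 = 31.5 MHz, folds to fs − 35 MHz = 28 MHz.

28 MHz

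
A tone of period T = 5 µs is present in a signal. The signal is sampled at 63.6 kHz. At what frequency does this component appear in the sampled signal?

T = 5 µs → f = 1/T = 200 kHz.
200 kHz mod fs = 9.2 kHz.
9.2 kHz ≤ fs/2 = 31.8 kHz, appears at 9.2 kHz.

9.2 kHz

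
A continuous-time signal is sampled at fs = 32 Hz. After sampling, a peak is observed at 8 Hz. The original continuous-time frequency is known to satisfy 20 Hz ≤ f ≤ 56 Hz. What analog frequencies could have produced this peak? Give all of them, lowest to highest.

24 Hz, 40 Hz, 56 Hz

Frequencies that alias to 8 Hz are k·fs ± 8 Hz for integer k ≥ 0.
k=0: 8 Hz.
k=1: 24 Hz, 40 Hz.
k=2: 56 Hz, 72 Hz.
k=3: 88 Hz, 104 Hz.
Within [20 Hz, 56 Hz]: 24 Hz, 40 Hz, 56 Hz.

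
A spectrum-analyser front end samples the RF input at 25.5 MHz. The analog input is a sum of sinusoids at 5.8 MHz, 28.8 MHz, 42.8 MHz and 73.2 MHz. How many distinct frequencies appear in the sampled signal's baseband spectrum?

3

fs/2 = 12.75 MHz.
5.8 MHz ≤ fs/2 = 12.75 MHz, passes unchanged.
28.8 MHz mod fs = 3.3 MHz.
3.3 MHz ≤ fs/2 = 12.75 MHz, appears at 3.3 MHz.
42.8 MHz mod fs = 17.3 MHz.
17.3 MHz > fs/2 = 12.75 MHz, folds to fs − 17.3 MHz = 8.2 MHz.
73.2 MHz mod fs = 22.2 MHz.
22.2 MHz > fs/2 = 12.75 MHz, folds to fs − 22.2 MHz = 3.3 MHz.
Distinct values: {3.3 MHz, 5.8 MHz, 8.2 MHz} → 3.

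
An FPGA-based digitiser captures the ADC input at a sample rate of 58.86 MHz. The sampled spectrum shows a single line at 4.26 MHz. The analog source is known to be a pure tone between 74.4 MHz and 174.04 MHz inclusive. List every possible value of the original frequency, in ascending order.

Frequencies that alias to 4.26 MHz are k·fs ± 4.26 MHz for integer k ≥ 0.
k=0: 4.26 MHz.
k=1: 54.6 MHz, 63.12 MHz.
k=2: 113.46 MHz, 121.98 MHz.
k=3: 172.32 MHz, 180.84 MHz.
k=4: 231.18 MHz, 239.7 MHz.
Within [74.4 MHz, 174.04 MHz]: 113.46 MHz, 121.98 MHz, 172.32 MHz.

113.46 MHz, 121.98 MHz, 172.32 MHz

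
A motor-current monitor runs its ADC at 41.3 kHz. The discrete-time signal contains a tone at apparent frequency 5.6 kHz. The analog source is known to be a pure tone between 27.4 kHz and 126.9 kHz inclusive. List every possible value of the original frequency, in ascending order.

35.7 kHz, 46.9 kHz, 77 kHz, 88.2 kHz, 118.3 kHz

Frequencies that alias to 5.6 kHz are k·fs ± 5.6 kHz for integer k ≥ 0.
k=0: 5.6 kHz.
k=1: 35.7 kHz, 46.9 kHz.
k=2: 77 kHz, 88.2 kHz.
k=3: 118.3 kHz, 129.5 kHz.
k=4: 159.6 kHz, 170.8 kHz.
Within [27.4 kHz, 126.9 kHz]: 35.7 kHz, 46.9 kHz, 77 kHz, 88.2 kHz, 118.3 kHz.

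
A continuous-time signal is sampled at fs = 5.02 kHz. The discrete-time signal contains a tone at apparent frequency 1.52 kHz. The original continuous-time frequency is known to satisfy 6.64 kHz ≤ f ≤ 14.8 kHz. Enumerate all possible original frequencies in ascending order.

8.52 kHz, 11.56 kHz, 13.54 kHz

Frequencies that alias to 1.52 kHz are k·fs ± 1.52 kHz for integer k ≥ 0.
k=0: 1.52 kHz.
k=1: 3.5 kHz, 6.54 kHz.
k=2: 8.52 kHz, 11.56 kHz.
k=3: 13.54 kHz, 16.58 kHz.
k=4: 18.56 kHz, 21.6 kHz.
Within [6.64 kHz, 14.8 kHz]: 8.52 kHz, 11.56 kHz, 13.54 kHz.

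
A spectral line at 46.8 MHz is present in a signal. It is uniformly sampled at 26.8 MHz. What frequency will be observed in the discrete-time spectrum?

6.8 MHz

46.8 MHz mod fs = 20 MHz.
20 MHz > fs/2 = 13.4 MHz, folds to fs − 20 MHz = 6.8 MHz.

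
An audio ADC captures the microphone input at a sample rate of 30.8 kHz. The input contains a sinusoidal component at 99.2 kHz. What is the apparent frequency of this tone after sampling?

99.2 kHz mod fs = 6.8 kHz.
6.8 kHz ≤ fs/2 = 15.4 kHz, appears at 6.8 kHz.

6.8 kHz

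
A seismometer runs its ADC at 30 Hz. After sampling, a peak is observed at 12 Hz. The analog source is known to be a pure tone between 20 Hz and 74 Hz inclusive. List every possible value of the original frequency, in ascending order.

Frequencies that alias to 12 Hz are k·fs ± 12 Hz for integer k ≥ 0.
k=0: 12 Hz.
k=1: 18 Hz, 42 Hz.
k=2: 48 Hz, 72 Hz.
k=3: 78 Hz, 102 Hz.
Within [20 Hz, 74 Hz]: 42 Hz, 48 Hz, 72 Hz.

42 Hz, 48 Hz, 72 Hz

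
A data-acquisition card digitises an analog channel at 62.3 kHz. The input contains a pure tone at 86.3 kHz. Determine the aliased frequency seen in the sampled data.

86.3 kHz mod fs = 24 kHz.
24 kHz ≤ fs/2 = 31.15 kHz, appears at 24 kHz.

24 kHz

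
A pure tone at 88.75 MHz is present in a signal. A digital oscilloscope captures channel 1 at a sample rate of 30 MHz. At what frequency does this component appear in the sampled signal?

1.25 MHz

88.75 MHz mod fs = 28.75 MHz.
28.75 MHz > fs/2 = 15 MHz, folds to fs − 28.75 MHz = 1.25 MHz.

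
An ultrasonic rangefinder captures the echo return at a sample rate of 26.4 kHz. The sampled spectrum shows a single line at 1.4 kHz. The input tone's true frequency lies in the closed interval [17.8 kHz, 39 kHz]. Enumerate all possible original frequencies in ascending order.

25 kHz, 27.8 kHz

Frequencies that alias to 1.4 kHz are k·fs ± 1.4 kHz for integer k ≥ 0.
k=0: 1.4 kHz.
k=1: 25 kHz, 27.8 kHz.
k=2: 51.4 kHz, 54.2 kHz.
Within [17.8 kHz, 39 kHz]: 25 kHz, 27.8 kHz.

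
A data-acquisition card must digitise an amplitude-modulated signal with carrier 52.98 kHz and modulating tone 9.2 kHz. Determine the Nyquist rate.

AM sidebands sit at fc ± fm = 43.78 kHz and 62.18 kHz.
Highest-frequency component: 62.18 kHz.
Nyquist rate = 2 × 62.18 kHz = 124.36 kHz.

124.36 kHz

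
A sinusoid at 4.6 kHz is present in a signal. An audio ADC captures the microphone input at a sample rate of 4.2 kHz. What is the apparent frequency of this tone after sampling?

0.4 kHz

4.6 kHz mod fs = 0.4 kHz.
0.4 kHz ≤ fs/2 = 2.1 kHz, appears at 0.4 kHz.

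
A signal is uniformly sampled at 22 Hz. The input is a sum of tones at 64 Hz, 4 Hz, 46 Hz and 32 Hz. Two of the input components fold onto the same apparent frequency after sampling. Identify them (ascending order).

fs/2 = 11 Hz.
64 Hz mod fs = 20 Hz.
20 Hz > fs/2 = 11 Hz, folds to fs − 20 Hz = 2 Hz.
4 Hz ≤ fs/2 = 11 Hz, passes unchanged.
46 Hz mod fs = 2 Hz.
2 Hz ≤ fs/2 = 11 Hz, appears at 2 Hz.
32 Hz mod fs = 10 Hz.
10 Hz ≤ fs/2 = 11 Hz, appears at 10 Hz.
46 Hz and 64 Hz both map to 2 Hz.

46 Hz, 64 Hz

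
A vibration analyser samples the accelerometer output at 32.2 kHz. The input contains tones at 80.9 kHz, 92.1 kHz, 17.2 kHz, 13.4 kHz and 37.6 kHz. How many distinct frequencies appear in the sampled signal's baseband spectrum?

fs/2 = 16.1 kHz.
80.9 kHz mod fs = 16.5 kHz.
16.5 kHz > fs/2 = 16.1 kHz, folds to fs − 16.5 kHz = 15.7 kHz.
92.1 kHz mod fs = 27.7 kHz.
27.7 kHz > fs/2 = 16.1 kHz, folds to fs − 27.7 kHz = 4.5 kHz.
17.2 kHz > fs/2 = 16.1 kHz, folds to fs − 17.2 kHz = 15 kHz.
13.4 kHz ≤ fs/2 = 16.1 kHz, passes unchanged.
37.6 kHz mod fs = 5.4 kHz.
5.4 kHz ≤ fs/2 = 16.1 kHz, appears at 5.4 kHz.
Distinct values: {4.5 kHz, 5.4 kHz, 13.4 kHz, 15 kHz, 15.7 kHz} → 5.

5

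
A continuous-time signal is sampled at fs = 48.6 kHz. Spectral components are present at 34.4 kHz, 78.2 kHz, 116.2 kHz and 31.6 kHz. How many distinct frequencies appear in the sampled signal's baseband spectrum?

3

fs/2 = 24.3 kHz.
34.4 kHz > fs/2 = 24.3 kHz, folds to fs − 34.4 kHz = 14.2 kHz.
78.2 kHz mod fs = 29.6 kHz.
29.6 kHz > fs/2 = 24.3 kHz, folds to fs − 29.6 kHz = 19 kHz.
116.2 kHz mod fs = 19 kHz.
19 kHz ≤ fs/2 = 24.3 kHz, appears at 19 kHz.
31.6 kHz > fs/2 = 24.3 kHz, folds to fs − 31.6 kHz = 17 kHz.
Distinct values: {14.2 kHz, 17 kHz, 19 kHz} → 3.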